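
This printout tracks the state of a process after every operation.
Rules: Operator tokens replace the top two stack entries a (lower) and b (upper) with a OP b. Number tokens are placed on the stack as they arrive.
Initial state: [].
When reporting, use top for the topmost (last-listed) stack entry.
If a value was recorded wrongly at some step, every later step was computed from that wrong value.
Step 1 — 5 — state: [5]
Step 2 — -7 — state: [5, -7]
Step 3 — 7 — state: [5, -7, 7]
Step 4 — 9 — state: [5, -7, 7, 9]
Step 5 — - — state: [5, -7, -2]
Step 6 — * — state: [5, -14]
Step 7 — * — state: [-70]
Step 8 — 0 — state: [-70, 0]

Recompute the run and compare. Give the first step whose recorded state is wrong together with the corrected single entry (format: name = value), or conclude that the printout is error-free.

Recomputing the run from the initial state:
step 1: [5]
step 2: [5, -7]
step 3: [5, -7, 7]
step 4: [5, -7, 7, 9]
step 5: [5, -7, -2]
step 6: [5, 14]
step 7: [70]
step 8: [70, 0]
The first disagreement with the printout is at step 6, where the value should be top = 14.

step 6, top = 14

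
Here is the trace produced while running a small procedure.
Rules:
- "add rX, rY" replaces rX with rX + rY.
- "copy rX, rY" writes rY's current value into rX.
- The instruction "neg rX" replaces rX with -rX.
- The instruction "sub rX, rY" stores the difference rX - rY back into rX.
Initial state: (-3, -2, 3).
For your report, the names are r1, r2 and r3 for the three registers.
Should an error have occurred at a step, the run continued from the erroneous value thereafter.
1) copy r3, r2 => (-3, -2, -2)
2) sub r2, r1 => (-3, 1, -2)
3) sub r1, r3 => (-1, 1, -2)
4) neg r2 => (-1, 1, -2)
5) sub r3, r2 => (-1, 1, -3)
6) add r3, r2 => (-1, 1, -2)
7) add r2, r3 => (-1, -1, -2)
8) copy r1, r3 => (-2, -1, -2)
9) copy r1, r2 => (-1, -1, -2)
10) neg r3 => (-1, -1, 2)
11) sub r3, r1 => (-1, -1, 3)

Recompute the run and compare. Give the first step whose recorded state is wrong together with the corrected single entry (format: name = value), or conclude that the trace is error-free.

step 4, r2 = -1

1. r3 = -2 (verified)
2. r2 = -2 - -3 = 1 (checks out)
3. r1 = -3 - -2 = -1 (matches)
4. r2 = -(1) = -1 (the entry is off here)
That makes step 4 the first incorrect line — r2 = -1 is what it should show.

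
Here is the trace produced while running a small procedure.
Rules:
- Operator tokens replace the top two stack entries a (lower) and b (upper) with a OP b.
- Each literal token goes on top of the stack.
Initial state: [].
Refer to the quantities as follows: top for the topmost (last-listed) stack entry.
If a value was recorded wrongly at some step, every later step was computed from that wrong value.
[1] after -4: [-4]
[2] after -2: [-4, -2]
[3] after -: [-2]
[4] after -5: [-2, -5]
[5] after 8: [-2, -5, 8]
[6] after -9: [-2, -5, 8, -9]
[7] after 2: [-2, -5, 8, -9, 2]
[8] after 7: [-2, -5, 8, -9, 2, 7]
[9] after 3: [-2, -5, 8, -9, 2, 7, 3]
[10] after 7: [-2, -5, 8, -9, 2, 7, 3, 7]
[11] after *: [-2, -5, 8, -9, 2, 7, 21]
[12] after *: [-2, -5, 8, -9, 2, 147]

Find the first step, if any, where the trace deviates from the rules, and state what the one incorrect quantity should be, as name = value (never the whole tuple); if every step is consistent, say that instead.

Recomputing the run from the initial state:
step 1: [-4]
step 2: [-4, -2]
step 3: [-2]
step 4: [-2, -5]
step 5: [-2, -5, 8]
step 6: [-2, -5, 8, -9]
step 7: [-2, -5, 8, -9, 2]
step 8: [-2, -5, 8, -9, 2, 7]
step 9: [-2, -5, 8, -9, 2, 7, 3]
step 10: [-2, -5, 8, -9, 2, 7, 3, 7]
step 11: [-2, -5, 8, -9, 2, 7, 21]
step 12: [-2, -5, 8, -9, 2, 147]
This matches the trace at every step.

no error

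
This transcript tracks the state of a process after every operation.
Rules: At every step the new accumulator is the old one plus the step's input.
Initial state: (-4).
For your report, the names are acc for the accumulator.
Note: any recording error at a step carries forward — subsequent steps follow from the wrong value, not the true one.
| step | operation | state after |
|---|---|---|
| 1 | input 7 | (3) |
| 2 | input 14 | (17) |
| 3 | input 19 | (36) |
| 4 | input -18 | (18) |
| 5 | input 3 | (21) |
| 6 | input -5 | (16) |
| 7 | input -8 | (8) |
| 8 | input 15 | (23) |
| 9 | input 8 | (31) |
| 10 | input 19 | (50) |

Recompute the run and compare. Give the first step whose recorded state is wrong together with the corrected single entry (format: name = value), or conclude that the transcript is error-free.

no error

Step 1: acc = -4 + 7 = 3 — consistent with the transcript.
Step 2: acc = 3 + 14 = 17 — agrees with the transcript.
Step 3: acc = 17 + 19 = 36 — confirmed correct.
Step 4: acc = 36 + -18 = 18 — no discrepancy.
Step 5: acc = 18 + 3 = 21 — in agreement.
Step 6: acc = 21 + -5 = 16 — confirmed correct.
Step 7: acc = 16 + -8 = 8 — consistent with the transcript.
Step 8: acc = 8 + 15 = 23 — checks out.
Step 9: acc = 23 + 8 = 31 — consistent with the transcript.
Step 10: acc = 31 + 19 = 50 — exactly as logged.
All steps check out; nothing to correct.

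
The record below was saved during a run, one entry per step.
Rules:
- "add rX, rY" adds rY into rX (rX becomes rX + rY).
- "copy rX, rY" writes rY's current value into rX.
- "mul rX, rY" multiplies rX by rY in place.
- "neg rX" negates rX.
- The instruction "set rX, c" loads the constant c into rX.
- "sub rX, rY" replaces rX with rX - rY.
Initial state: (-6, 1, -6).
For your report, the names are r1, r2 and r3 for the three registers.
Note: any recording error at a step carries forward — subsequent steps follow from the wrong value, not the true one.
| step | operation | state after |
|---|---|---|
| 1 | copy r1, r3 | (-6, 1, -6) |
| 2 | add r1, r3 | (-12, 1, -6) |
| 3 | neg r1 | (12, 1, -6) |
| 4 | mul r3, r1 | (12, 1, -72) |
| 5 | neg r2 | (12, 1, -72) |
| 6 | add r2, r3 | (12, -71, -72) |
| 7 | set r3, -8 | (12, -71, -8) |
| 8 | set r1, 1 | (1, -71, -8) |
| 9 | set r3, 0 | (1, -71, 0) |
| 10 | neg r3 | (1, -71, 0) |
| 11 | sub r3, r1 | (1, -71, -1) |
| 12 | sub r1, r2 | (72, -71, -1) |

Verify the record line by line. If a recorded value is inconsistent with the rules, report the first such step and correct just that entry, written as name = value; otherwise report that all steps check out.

Step 1: r1 = -6 — checks out.
Step 2: r1 = -6 + -6 = -12 — agrees with the record.
Step 3: r1 = -(-12) = 12 — checks out.
Step 4: r3 = -6 * 12 = -72 — no discrepancy.
Step 5: r2 = -(1) = -1 — not what was recorded.
So the first discrepancy is step 5, where the right value is r2 = -1.

step 5, r2 = -1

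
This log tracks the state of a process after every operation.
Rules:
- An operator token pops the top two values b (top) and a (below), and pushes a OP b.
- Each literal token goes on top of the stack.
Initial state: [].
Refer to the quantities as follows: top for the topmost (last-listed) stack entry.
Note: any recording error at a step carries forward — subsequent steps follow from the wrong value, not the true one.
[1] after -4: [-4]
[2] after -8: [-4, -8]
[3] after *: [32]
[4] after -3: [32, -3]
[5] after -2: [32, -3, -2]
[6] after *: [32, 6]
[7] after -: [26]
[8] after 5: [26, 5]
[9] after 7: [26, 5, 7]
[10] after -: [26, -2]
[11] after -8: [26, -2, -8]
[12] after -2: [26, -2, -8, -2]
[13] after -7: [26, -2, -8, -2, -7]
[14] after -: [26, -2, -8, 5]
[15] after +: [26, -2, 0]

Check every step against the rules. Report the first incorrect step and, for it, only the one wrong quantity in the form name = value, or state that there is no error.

step 15, top = -3

Recomputing the run from the initial state:
step 1: [-4]
step 2: [-4, -8]
step 3: [32]
step 4: [32, -3]
step 5: [32, -3, -2]
step 6: [32, 6]
step 7: [26]
step 8: [26, 5]
step 9: [26, 5, 7]
step 10: [26, -2]
step 11: [26, -2, -8]
step 12: [26, -2, -8, -2]
step 13: [26, -2, -8, -2, -7]
step 14: [26, -2, -8, 5]
step 15: [26, -2, -3]
The first disagreement with the log is at step 15, where the value should be top = -3.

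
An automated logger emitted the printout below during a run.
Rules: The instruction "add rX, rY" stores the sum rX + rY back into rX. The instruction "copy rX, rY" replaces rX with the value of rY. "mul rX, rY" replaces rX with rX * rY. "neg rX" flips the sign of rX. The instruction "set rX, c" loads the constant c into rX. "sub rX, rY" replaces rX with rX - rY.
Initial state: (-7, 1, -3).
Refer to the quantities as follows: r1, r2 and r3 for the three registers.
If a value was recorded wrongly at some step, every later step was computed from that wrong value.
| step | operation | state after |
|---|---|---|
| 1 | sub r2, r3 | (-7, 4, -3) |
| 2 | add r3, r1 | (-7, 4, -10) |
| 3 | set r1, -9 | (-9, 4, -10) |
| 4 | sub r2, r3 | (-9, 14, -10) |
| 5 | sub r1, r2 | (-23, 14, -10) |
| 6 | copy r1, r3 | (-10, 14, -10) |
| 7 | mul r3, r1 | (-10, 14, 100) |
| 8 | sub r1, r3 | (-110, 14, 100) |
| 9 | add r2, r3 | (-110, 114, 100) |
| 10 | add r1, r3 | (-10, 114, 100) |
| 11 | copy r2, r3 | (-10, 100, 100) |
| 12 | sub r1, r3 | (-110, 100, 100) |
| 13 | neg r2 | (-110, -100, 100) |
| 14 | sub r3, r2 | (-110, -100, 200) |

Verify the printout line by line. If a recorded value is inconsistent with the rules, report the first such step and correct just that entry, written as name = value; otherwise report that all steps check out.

1. r2 = 1 - -3 = 4 (same as recorded)
2. r3 = -3 + -7 = -10 (no discrepancy)
3. r1 = -9 (matches)
4. r2 = 4 - -10 = 14 (no discrepancy)
5. r1 = -9 - 14 = -23 (exactly as logged)
6. r1 = -10 (agrees with the printout)
7. r3 = -10 * -10 = 100 (verified)
8. r1 = -10 - 100 = -110 (in agreement)
9. r2 = 14 + 100 = 114 (verified)
10. r1 = -110 + 100 = -10 (verified)
11. r2 = 100 (exactly as logged)
12. r1 = -10 - 100 = -110 (matches)
13. r2 = -(100) = -100 (same as recorded)
14. r3 = 100 - -100 = 200 (no discrepancy)
The whole run recomputes cleanly — no discrepancies.

no error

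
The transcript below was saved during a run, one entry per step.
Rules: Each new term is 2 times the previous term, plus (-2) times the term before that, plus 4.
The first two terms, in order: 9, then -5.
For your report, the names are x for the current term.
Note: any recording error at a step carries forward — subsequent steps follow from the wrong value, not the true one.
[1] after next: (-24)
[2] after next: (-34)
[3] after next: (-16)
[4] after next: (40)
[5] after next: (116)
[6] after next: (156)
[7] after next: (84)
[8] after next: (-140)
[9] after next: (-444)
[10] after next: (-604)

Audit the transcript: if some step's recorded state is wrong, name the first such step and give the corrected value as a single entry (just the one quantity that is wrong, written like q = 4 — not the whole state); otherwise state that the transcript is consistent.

Step 1: x = 2*(-5) + (-2)*(9) + (4) = -24 — checks out.
Step 2: x = 2*(-24) + (-2)*(-5) + (4) = -34 — confirmed correct.
Step 3: x = 2*(-34) + (-2)*(-24) + (4) = -16 — verified.
Step 4: x = 2*(-16) + (-2)*(-34) + (4) = 40 — verified.
Step 5: x = 2*(40) + (-2)*(-16) + (4) = 116 — exactly as logged.
Step 6: x = 2*(116) + (-2)*(40) + (4) = 156 — matches.
Step 7: x = 2*(156) + (-2)*(116) + (4) = 84 — exactly as logged.
Step 8: x = 2*(84) + (-2)*(156) + (4) = -140 — consistent with the transcript.
Step 9: x = 2*(-140) + (-2)*(84) + (4) = -444 — checks out.
Step 10: x = 2*(-444) + (-2)*(-140) + (4) = -604 — same as recorded.
Nothing is out of place; the run is error-free.

no error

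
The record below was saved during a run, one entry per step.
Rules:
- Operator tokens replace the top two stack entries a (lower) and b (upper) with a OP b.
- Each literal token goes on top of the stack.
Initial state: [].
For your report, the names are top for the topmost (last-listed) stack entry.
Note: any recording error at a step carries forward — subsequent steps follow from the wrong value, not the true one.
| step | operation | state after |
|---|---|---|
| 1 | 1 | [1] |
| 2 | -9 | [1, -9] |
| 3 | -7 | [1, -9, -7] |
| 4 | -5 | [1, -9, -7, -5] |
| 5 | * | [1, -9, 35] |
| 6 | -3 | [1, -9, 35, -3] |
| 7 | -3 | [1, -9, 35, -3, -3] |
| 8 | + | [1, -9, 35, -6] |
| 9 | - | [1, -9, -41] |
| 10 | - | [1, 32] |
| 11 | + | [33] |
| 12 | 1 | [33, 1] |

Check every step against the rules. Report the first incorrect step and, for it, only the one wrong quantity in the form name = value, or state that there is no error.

step 9, top = 41

Step 1: push 1: top = 1 — checks out.
Step 2: push -9: top = -9 — verified.
Step 3: push -7: top = -7 — verified.
Step 4: push -5: top = -5 — in agreement.
Step 5: -7 * -5 = 35 — in agreement.
Step 6: push -3: top = -3 — consistent with the record.
Step 7: push -3: top = -3 — exactly as logged.
Step 8: -3 + -3 = -6 — verified.
Step 9: 35 - -6 = 41 — the entry is off here.
That makes step 9 the first incorrect line — top = 41 is what it should show.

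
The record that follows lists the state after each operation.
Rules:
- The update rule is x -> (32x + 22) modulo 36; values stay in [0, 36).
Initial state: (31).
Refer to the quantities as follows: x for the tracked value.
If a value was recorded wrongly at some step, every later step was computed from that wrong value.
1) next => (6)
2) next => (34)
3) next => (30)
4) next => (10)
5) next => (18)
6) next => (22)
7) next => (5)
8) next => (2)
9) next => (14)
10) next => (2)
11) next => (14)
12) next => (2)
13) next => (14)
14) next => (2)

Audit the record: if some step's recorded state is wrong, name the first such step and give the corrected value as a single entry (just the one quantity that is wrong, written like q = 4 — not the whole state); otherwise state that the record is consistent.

1. x = (32*31 + 22) mod 36 = 6 (consistent with the record)
2. x = (32*6 + 22) mod 36 = 34 (confirmed correct)
3. x = (32*34 + 22) mod 36 = 30 (exactly as logged)
4. x = (32*30 + 22) mod 36 = 10 (matches)
5. x = (32*10 + 22) mod 36 = 18 (checks out)
6. x = (32*18 + 22) mod 36 = 22 (confirmed correct)
7. x = (32*22 + 22) mod 36 = 6 (a discrepancy with the record)
Conclusion: step 7 carries the first error; the entry should be x = 6.

step 7, x = 6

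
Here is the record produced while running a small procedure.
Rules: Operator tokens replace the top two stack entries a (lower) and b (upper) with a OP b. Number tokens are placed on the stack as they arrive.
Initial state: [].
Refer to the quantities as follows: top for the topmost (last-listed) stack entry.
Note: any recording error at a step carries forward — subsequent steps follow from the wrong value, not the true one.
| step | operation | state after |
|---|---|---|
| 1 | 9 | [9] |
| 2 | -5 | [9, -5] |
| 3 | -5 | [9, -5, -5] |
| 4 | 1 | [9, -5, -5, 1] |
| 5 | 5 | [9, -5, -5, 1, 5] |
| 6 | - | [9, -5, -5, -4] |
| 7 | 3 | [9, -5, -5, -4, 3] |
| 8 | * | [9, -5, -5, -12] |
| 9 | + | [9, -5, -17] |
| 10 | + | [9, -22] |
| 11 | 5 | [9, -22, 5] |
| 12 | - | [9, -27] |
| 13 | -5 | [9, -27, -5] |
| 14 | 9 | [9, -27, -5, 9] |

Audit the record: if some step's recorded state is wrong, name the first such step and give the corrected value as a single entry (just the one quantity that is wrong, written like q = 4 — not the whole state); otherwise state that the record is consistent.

1. push 9: top = 9 (agrees with the record)
2. push -5: top = -5 (consistent with the record)
3. push -5: top = -5 (checks out)
4. push 1: top = 1 (consistent with the record)
5. push 5: top = 5 (confirmed correct)
6. 1 - 5 = -4 (confirmed correct)
7. push 3: top = 3 (matches)
8. -4 * 3 = -12 (confirmed correct)
9. -5 + -12 = -17 (consistent with the record)
10. -5 + -17 = -22 (confirmed correct)
11. push 5: top = 5 (confirmed correct)
12. -22 - 5 = -27 (checks out)
13. push -5: top = -5 (checks out)
14. push 9: top = 9 (no discrepancy)
No step deviates from the rules.

no error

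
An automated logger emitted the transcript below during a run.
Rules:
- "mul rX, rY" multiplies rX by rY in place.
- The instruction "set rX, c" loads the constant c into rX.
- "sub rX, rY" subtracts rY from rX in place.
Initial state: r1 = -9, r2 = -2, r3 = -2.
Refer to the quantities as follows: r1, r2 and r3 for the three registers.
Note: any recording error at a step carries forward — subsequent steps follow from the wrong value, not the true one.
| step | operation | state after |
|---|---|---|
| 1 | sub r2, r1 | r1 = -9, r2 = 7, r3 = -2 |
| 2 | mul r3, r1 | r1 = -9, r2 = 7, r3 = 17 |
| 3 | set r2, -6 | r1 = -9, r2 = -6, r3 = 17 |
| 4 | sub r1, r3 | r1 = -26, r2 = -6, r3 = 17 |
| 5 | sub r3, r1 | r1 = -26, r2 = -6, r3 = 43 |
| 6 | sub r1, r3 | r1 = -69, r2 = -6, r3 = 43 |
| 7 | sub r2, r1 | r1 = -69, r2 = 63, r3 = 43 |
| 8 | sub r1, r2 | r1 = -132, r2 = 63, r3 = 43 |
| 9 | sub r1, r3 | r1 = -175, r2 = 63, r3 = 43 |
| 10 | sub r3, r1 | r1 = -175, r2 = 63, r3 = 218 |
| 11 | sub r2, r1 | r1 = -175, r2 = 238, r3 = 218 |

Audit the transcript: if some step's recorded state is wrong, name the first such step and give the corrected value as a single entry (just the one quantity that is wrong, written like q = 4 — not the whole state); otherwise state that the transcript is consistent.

step 2, r3 = 18

1. r2 = -2 - -9 = 7 (exactly as logged)
2. r3 = -2 * -9 = 18 (this is not what the transcript shows)
That makes step 2 the first incorrect line — r3 = 18 is what it should show.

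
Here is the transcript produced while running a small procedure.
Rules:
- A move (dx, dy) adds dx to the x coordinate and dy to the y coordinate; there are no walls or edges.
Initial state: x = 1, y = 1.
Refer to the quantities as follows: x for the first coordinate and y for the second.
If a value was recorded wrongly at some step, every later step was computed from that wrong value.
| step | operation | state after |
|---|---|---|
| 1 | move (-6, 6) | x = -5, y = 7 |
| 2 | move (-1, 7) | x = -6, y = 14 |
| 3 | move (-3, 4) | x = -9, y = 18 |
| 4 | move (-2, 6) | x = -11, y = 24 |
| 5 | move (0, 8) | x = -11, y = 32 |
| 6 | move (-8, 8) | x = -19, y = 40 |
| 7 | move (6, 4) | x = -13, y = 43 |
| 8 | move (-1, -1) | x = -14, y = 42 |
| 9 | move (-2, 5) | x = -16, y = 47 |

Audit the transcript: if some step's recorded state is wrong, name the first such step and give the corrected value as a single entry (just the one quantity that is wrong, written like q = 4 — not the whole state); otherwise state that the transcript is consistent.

step 1: x = 1 + (-6) = -5, y = 1 + (6) = 7 -> no discrepancy
step 2: x = -5 + (-1) = -6, y = 7 + (7) = 14 -> matches
step 3: x = -6 + (-3) = -9, y = 14 + (4) = 18 -> agrees with the transcript
step 4: x = -9 + (-2) = -11, y = 18 + (6) = 24 -> consistent with the transcript
step 5: x = -11 + (0) = -11, y = 24 + (8) = 32 -> agrees with the transcript
step 6: x = -11 + (-8) = -19, y = 32 + (8) = 40 -> exactly as logged
step 7: x = -19 + (6) = -13, y = 40 + (4) = 44 -> the recorded entry deviates here
Step 7 is the first one off; corrected, y = 44.

step 7, y = 44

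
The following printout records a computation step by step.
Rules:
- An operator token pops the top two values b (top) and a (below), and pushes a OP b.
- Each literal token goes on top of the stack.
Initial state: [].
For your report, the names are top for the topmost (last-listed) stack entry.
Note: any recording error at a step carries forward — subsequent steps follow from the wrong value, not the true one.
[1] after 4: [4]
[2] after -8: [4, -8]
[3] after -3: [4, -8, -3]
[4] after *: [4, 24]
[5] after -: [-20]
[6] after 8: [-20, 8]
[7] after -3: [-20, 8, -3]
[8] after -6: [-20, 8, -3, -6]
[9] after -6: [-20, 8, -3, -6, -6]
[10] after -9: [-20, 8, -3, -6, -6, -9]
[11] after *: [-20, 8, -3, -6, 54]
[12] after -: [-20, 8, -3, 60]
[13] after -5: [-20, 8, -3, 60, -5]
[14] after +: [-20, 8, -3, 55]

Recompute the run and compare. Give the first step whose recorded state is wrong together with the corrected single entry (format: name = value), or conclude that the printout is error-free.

step 12, top = -60

Step 1: push 4: top = 4 — verified.
Step 2: push -8: top = -8 — confirmed correct.
Step 3: push -3: top = -3 — agrees with the printout.
Step 4: -8 * -3 = 24 — verified.
Step 5: 4 - 24 = -20 — verified.
Step 6: push 8: top = 8 — matches.
Step 7: push -3: top = -3 — matches.
Step 8: push -6: top = -6 — agrees with the printout.
Step 9: push -6: top = -6 — consistent with the printout.
Step 10: push -9: top = -9 — exactly as logged.
Step 11: -6 * -9 = 54 — consistent with the printout.
Step 12: -6 - 54 = -60 — the entry is off here.
First deviation found at step 12; the corrected entry is top = -60.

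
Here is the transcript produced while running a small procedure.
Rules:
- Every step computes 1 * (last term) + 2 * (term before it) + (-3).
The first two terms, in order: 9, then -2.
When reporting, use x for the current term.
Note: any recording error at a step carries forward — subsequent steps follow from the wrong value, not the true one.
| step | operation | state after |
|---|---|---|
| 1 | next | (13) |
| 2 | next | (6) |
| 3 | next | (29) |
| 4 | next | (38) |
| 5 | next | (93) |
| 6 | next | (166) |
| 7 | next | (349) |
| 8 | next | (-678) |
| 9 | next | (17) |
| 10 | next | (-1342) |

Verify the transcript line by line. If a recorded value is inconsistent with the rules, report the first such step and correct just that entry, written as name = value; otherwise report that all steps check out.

step 8, x = 678

Recomputing the run from the initial state:
step 1: x = 13
step 2: x = 6
step 3: x = 29
step 4: x = 38
step 5: x = 93
step 6: x = 166
step 7: x = 349
step 8: x = 678
step 9: x = 1373
step 10: x = 2726
The first disagreement with the transcript is at step 8, where the value should be x = 678.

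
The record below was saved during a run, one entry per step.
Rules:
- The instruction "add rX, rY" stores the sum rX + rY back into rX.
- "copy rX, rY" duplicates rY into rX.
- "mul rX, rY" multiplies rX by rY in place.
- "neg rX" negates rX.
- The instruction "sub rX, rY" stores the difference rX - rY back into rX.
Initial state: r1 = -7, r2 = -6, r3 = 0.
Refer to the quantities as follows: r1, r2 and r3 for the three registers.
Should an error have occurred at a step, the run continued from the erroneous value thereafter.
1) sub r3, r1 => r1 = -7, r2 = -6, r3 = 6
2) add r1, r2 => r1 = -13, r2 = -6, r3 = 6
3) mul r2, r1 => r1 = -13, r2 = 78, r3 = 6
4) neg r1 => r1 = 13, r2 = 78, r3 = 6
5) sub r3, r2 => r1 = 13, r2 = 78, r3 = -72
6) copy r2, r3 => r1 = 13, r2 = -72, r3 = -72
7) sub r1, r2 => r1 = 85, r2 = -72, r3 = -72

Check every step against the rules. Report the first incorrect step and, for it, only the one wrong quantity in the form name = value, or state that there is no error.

Step 1: r3 = 0 - -7 = 7 — the recorded entry deviates here.
That makes step 1 the first incorrect line — r3 = 7 is what it should show.

step 1, r3 = 7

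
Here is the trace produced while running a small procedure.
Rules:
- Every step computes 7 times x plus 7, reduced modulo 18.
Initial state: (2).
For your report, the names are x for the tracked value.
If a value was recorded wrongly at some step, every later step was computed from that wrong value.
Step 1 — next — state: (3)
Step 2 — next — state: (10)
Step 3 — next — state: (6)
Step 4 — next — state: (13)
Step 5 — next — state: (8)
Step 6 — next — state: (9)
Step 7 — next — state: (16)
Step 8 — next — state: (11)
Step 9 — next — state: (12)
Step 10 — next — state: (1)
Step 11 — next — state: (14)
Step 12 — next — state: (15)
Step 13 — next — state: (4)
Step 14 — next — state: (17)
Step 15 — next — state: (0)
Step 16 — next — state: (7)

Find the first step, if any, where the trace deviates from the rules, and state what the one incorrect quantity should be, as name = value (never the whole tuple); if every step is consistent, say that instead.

Recomputing the run from the initial state:
step 1: x = 3
step 2: x = 10
step 3: x = 5
step 4: x = 6
step 5: x = 13
step 6: x = 8
step 7: x = 9
step 8: x = 16
step 9: x = 11
step 10: x = 12
step 11: x = 1
step 12: x = 14
step 13: x = 15
step 14: x = 4
step 15: x = 17
step 16: x = 0
The first disagreement with the trace is at step 3, where the value should be x = 5.

step 3, x = 5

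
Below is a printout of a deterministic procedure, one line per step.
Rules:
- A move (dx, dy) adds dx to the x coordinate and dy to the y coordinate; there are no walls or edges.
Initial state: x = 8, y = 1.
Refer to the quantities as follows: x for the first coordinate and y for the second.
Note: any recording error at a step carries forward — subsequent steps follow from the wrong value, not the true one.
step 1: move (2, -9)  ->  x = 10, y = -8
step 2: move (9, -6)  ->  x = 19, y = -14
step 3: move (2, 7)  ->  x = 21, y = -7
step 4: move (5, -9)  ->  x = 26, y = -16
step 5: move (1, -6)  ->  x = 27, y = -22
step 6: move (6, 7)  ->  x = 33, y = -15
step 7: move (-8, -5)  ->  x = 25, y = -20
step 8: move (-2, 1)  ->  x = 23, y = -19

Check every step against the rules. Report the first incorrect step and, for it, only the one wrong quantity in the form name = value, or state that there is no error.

no error

Recomputing the run from the initial state:
step 1: x = 10, y = -8
step 2: x = 19, y = -14
step 3: x = 21, y = -7
step 4: x = 26, y = -16
step 5: x = 27, y = -22
step 6: x = 33, y = -15
step 7: x = 25, y = -20
step 8: x = 23, y = -19
This matches the printout at every step.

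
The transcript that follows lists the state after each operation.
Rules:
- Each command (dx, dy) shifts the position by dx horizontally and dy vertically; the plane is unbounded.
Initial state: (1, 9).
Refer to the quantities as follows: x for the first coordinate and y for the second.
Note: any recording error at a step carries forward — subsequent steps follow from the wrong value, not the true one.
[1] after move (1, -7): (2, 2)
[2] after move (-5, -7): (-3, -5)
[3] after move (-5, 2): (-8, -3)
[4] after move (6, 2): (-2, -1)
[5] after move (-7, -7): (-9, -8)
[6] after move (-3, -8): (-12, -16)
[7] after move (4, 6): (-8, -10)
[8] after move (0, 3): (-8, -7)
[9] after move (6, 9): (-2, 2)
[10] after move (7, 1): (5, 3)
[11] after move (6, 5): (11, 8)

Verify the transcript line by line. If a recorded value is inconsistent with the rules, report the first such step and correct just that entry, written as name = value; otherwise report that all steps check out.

no error

Recomputing the run from the initial state:
step 1: x = 2, y = 2
step 2: x = -3, y = -5
step 3: x = -8, y = -3
step 4: x = -2, y = -1
step 5: x = -9, y = -8
step 6: x = -12, y = -16
step 7: x = -8, y = -10
step 8: x = -8, y = -7
step 9: x = -2, y = 2
step 10: x = 5, y = 3
step 11: x = 11, y = 8
This matches the transcript at every step.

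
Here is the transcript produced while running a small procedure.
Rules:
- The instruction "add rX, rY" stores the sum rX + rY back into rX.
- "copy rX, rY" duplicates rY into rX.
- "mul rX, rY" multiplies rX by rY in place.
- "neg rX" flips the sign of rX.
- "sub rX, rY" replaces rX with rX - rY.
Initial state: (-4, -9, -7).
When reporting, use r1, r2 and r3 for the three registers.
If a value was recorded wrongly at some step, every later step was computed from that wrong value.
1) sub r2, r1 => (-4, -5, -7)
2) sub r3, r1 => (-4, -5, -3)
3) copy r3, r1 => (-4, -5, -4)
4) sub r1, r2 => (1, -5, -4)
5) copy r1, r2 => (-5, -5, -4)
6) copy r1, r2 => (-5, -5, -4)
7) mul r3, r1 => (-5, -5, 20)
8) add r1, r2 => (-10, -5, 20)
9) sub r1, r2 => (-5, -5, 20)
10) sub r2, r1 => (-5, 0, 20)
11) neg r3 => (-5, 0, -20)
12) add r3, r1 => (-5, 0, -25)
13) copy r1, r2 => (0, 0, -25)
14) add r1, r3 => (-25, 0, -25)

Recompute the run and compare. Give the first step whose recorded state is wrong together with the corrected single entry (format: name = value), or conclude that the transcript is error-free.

Step 1: r2 = -9 - -4 = -5 — verified.
Step 2: r3 = -7 - -4 = -3 — matches.
Step 3: r3 = -4 — same as recorded.
Step 4: r1 = -4 - -5 = 1 — matches.
Step 5: r1 = -5 — no discrepancy.
Step 6: r1 = -5 — confirmed correct.
Step 7: r3 = -4 * -5 = 20 — matches.
Step 8: r1 = -5 + -5 = -10 — consistent with the transcript.
Step 9: r1 = -10 - -5 = -5 — matches.
Step 10: r2 = -5 - -5 = 0 — no discrepancy.
Step 11: r3 = -(20) = -20 — in agreement.
Step 12: r3 = -20 + -5 = -25 — consistent with the transcript.
Step 13: r1 = 0 — confirmed correct.
Step 14: r1 = 0 + -25 = -25 — in agreement.
All steps check out; nothing to correct.

no error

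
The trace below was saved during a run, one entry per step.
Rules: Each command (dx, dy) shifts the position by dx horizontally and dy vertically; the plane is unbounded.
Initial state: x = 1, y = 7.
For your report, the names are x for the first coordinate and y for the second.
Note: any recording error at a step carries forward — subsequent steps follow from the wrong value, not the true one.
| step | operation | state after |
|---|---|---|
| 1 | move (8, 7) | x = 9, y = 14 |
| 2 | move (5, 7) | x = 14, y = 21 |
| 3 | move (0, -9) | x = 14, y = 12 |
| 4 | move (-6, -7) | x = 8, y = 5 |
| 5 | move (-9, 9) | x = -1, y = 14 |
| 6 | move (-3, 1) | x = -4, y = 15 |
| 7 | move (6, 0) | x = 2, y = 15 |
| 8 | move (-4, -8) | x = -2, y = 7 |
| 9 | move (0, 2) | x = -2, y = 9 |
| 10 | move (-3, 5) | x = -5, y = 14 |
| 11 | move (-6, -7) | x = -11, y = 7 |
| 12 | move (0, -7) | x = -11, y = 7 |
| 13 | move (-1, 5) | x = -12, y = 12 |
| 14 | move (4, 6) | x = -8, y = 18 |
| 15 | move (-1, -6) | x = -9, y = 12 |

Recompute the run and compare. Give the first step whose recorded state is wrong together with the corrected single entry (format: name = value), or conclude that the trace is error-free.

step 1: x = 1 + (8) = 9, y = 7 + (7) = 14 -> consistent with the trace
step 2: x = 9 + (5) = 14, y = 14 + (7) = 21 -> exactly as logged
step 3: x = 14 + (0) = 14, y = 21 + (-9) = 12 -> in agreement
step 4: x = 14 + (-6) = 8, y = 12 + (-7) = 5 -> exactly as logged
step 5: x = 8 + (-9) = -1, y = 5 + (9) = 14 -> same as recorded
step 6: x = -1 + (-3) = -4, y = 14 + (1) = 15 -> checks out
step 7: x = -4 + (6) = 2, y = 15 + (0) = 15 -> confirmed correct
step 8: x = 2 + (-4) = -2, y = 15 + (-8) = 7 -> verified
step 9: x = -2 + (0) = -2, y = 7 + (2) = 9 -> checks out
step 10: x = -2 + (-3) = -5, y = 9 + (5) = 14 -> in agreement
step 11: x = -5 + (-6) = -11, y = 14 + (-7) = 7 -> same as recorded
step 12: x = -11 + (0) = -11, y = 7 + (-7) = 0 -> this is not what the trace shows
First incorrect step: 12; the correct value is y = 0.

step 12, y = 0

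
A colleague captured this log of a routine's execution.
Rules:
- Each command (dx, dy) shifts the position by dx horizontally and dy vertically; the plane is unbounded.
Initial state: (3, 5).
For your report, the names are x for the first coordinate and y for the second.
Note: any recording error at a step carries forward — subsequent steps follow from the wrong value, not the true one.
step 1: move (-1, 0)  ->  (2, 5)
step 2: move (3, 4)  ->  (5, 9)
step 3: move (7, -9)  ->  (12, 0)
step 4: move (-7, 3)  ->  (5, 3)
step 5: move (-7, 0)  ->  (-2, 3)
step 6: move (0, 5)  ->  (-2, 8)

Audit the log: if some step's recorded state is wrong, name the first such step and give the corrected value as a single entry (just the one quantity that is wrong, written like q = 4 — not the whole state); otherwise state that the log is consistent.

no error

1. x = 3 + (-1) = 2, y = 5 + (0) = 5 (consistent with the log)
2. x = 2 + (3) = 5, y = 5 + (4) = 9 (matches)
3. x = 5 + (7) = 12, y = 9 + (-9) = 0 (no discrepancy)
4. x = 12 + (-7) = 5, y = 0 + (3) = 3 (agrees with the log)
5. x = 5 + (-7) = -2, y = 3 + (0) = 3 (confirmed correct)
6. x = -2 + (0) = -2, y = 3 + (5) = 8 (exactly as logged)
All steps check out; nothing to correct.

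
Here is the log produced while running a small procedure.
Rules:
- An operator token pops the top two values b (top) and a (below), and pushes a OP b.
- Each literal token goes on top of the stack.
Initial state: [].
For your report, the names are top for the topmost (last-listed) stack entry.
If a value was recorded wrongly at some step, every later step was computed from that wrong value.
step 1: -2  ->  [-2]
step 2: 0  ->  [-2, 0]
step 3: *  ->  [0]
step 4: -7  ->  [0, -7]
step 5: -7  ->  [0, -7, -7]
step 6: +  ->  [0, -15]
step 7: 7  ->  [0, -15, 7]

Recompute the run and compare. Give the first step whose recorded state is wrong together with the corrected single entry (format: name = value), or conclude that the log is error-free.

Step 1: push -2: top = -2 — verified.
Step 2: push 0: top = 0 — verified.
Step 3: -2 * 0 = 0 — verified.
Step 4: push -7: top = -7 — in agreement.
Step 5: push -7: top = -7 — verified.
Step 6: -7 + -7 = -14 — a discrepancy with the log.
First incorrect step: 6; the correct value is top = -14.

step 6, top = -14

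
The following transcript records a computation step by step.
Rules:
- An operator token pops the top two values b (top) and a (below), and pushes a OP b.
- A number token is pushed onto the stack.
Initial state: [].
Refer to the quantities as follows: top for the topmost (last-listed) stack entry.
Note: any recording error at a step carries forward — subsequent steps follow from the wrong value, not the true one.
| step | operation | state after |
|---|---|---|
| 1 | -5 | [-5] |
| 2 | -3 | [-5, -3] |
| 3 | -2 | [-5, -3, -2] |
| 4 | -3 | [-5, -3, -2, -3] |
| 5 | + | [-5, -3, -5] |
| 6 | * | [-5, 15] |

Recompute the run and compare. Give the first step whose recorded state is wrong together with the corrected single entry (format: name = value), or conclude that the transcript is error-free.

no error

Recomputing the run from the initial state:
step 1: [-5]
step 2: [-5, -3]
step 3: [-5, -3, -2]
step 4: [-5, -3, -2, -3]
step 5: [-5, -3, -5]
step 6: [-5, 15]
This matches the transcript at every step.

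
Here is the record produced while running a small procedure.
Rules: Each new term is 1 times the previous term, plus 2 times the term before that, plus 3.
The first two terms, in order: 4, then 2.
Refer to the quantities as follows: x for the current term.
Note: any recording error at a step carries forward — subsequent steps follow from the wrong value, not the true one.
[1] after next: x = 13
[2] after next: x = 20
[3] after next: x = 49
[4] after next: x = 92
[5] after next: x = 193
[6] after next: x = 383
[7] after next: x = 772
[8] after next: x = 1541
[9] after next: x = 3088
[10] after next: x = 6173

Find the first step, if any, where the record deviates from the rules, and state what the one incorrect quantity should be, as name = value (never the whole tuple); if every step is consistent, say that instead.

step 6, x = 380

step 1: x = 1*(2) + (2)*(4) + (3) = 13 -> checks out
step 2: x = 1*(13) + (2)*(2) + (3) = 20 -> consistent with the record
step 3: x = 1*(20) + (2)*(13) + (3) = 49 -> checks out
step 4: x = 1*(49) + (2)*(20) + (3) = 92 -> exactly as logged
step 5: x = 1*(92) + (2)*(49) + (3) = 193 -> agrees with the record
step 6: x = 1*(193) + (2)*(92) + (3) = 380 -> not what was recorded
First deviation found at step 6; the corrected entry is x = 380.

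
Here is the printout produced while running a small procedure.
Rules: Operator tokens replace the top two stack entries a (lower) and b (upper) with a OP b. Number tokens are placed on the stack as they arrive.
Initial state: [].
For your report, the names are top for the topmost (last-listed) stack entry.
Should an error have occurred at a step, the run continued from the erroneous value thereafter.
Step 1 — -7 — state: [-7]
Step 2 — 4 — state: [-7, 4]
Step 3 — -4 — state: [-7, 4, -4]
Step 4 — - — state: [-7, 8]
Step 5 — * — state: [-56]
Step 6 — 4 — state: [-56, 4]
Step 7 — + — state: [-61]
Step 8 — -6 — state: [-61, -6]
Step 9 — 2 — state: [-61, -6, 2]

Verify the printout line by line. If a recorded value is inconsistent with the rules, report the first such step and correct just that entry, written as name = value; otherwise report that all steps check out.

Recomputing the run from the initial state:
step 1: [-7]
step 2: [-7, 4]
step 3: [-7, 4, -4]
step 4: [-7, 8]
step 5: [-56]
step 6: [-56, 4]
step 7: [-52]
step 8: [-52, -6]
step 9: [-52, -6, 2]
The first disagreement with the printout is at step 7, where the value should be top = -52.

step 7, top = -52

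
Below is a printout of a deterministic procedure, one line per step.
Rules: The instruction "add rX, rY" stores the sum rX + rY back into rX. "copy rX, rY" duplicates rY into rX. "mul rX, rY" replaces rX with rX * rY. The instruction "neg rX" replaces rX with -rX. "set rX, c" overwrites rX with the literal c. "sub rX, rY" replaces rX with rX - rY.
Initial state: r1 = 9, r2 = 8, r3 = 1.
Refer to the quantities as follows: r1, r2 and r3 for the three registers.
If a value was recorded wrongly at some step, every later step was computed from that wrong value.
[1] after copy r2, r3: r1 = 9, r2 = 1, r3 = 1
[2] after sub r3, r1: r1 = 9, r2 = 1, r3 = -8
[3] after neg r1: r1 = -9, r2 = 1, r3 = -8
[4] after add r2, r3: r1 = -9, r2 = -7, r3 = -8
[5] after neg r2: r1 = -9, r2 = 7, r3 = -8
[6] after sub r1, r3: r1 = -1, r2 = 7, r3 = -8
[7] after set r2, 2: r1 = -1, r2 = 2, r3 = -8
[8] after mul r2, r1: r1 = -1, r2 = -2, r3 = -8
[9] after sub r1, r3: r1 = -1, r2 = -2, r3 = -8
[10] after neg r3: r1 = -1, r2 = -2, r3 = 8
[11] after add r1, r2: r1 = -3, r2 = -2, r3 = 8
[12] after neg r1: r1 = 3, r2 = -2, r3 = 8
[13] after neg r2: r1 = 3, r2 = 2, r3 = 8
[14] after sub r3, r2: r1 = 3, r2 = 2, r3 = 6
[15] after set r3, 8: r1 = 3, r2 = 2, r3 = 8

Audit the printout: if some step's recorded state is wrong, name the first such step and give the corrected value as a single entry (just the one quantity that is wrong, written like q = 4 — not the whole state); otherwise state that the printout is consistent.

Recomputing the run from the initial state:
step 1: r1 = 9, r2 = 1, r3 = 1
step 2: r1 = 9, r2 = 1, r3 = -8
step 3: r1 = -9, r2 = 1, r3 = -8
step 4: r1 = -9, r2 = -7, r3 = -8
step 5: r1 = -9, r2 = 7, r3 = -8
step 6: r1 = -1, r2 = 7, r3 = -8
step 7: r1 = -1, r2 = 2, r3 = -8
step 8: r1 = -1, r2 = -2, r3 = -8
step 9: r1 = 7, r2 = -2, r3 = -8
step 10: r1 = 7, r2 = -2, r3 = 8
step 11: r1 = 5, r2 = -2, r3 = 8
step 12: r1 = -5, r2 = -2, r3 = 8
step 13: r1 = -5, r2 = 2, r3 = 8
step 14: r1 = -5, r2 = 2, r3 = 6
step 15: r1 = -5, r2 = 2, r3 = 8
The first disagreement with the printout is at step 9, where the value should be r1 = 7.

step 9, r1 = 7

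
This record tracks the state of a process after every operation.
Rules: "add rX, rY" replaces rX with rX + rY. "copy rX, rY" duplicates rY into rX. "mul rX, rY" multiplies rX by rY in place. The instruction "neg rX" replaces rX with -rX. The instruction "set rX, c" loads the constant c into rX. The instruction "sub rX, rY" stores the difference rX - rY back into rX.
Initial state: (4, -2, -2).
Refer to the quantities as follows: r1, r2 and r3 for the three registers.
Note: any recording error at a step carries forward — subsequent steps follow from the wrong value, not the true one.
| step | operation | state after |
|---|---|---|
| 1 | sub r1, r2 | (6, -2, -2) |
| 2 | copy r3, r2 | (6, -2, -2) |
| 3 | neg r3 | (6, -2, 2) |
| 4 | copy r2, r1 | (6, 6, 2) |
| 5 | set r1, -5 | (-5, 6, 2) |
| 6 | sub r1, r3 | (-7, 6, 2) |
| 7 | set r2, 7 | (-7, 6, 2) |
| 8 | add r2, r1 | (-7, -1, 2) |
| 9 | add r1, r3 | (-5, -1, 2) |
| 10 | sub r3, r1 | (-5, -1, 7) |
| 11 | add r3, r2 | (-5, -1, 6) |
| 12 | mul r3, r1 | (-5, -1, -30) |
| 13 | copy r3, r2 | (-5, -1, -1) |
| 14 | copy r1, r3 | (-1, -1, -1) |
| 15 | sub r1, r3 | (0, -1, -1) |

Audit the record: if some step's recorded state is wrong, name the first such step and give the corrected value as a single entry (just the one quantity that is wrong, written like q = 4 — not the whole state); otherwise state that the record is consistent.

Step 1: r1 = 4 - -2 = 6 — agrees with the record.
Step 2: r3 = -2 — confirmed correct.
Step 3: r3 = -(-2) = 2 — no discrepancy.
Step 4: r2 = 6 — verified.
Step 5: r1 = -5 — matches.
Step 6: r1 = -5 - 2 = -7 — consistent with the record.
Step 7: r2 = 7 — the record has a different value.
The audit stops at step 7: the recorded entry is wrong and should be r2 = 7.

step 7, r2 = 7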